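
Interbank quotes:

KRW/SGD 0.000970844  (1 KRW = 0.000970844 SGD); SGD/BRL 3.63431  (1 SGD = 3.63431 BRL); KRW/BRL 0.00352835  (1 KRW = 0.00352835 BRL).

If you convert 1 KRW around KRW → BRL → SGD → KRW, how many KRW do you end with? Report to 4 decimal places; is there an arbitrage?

1.0000 (no arbitrage)

Around KRW → BRL → SGD → KRW: 1 × 0.00352835 ÷ 3.63431 ÷ 0.000970844 = 1.000001
Product ≈ 1 (deviation 0.000%, within rounding noise).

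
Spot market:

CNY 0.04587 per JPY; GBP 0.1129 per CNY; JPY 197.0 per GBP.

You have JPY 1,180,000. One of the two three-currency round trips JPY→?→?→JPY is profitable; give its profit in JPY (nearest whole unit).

Profit: JPY 23,846

Profitable loop is JPY → CNY → GBP → JPY:
JPY 1,180,000 × 0.04587 = CNY 54,126.60
CNY 54,126.60 × 0.1129 = GBP 6,110.89
GBP 6,110.89 × 197.0 = JPY 1,203,846
Profit = JPY 1,203,846 − JPY 1,180,000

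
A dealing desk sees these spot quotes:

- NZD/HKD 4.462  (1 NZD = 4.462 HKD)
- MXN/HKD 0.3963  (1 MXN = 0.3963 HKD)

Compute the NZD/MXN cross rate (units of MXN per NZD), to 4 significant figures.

1 NZD × 4.462 = 4.462 HKD
4.462 HKD ÷ 0.3963 = 11.2591 MXN

NZD/MXN = 11.26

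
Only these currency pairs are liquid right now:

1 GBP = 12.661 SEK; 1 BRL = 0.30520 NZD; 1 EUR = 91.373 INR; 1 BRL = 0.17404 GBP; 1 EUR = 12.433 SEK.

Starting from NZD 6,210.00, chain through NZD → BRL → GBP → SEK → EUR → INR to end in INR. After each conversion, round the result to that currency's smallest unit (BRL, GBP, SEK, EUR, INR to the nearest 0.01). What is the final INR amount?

NZD 6,210.00 ÷ 0.30520 = BRL 20,347.31
BRL 20,347.31 × 0.17404 = GBP 3,541.25
GBP 3,541.25 × 12.661 = SEK 44,835.77
SEK 44,835.77 ÷ 12.433 = EUR 3,606.19
EUR 3,606.19 × 91.373 = INR 329,508.40

INR 329,508.40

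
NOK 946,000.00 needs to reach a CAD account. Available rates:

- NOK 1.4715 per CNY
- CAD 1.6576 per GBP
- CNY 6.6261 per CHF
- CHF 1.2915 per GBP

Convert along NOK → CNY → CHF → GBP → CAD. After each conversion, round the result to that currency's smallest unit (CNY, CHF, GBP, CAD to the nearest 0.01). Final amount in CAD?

CAD 124,525.48

NOK 946,000.00 ÷ 1.4715 = CNY 642,881.41
CNY 642,881.41 ÷ 6.6261 = CHF 97,022.59
CHF 97,022.59 ÷ 1.2915 = GBP 75,123.96
GBP 75,123.96 × 1.6576 = CAD 124,525.48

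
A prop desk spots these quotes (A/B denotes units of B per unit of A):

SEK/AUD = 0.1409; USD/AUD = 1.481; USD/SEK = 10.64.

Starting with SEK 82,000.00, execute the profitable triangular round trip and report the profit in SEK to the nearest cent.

Profit: SEK 1,006.37

Profitable loop is SEK → AUD → USD → SEK:
SEK 82,000.00 × 0.1409 = AUD 11,553.80
AUD 11,553.80 ÷ 1.481 = USD 7,801.35
USD 7,801.35 × 10.64 = SEK 83,006.37
Profit = SEK 83,006.37 − SEK 82,000.00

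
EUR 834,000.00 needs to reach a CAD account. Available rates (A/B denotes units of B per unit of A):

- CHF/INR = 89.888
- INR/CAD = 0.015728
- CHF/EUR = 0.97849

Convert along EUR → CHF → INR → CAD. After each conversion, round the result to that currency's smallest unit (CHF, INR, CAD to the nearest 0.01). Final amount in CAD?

CAD 1,204,993.98

EUR 834,000.00 ÷ 0.97849 = CHF 852,333.70
CHF 852,333.70 × 89.888 = INR 76,614,571.63
INR 76,614,571.63 × 0.015728 = CAD 1,204,993.98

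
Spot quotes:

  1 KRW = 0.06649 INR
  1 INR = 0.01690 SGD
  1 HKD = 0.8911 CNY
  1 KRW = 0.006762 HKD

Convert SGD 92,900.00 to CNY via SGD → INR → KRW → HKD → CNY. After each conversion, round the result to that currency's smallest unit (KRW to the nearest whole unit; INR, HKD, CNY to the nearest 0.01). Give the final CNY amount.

CNY 498,166.23

SGD 92,900.00 ÷ 0.01690 = INR 5,497,041.42
INR 5,497,041.42 ÷ 0.06649 = KRW 82,674,709
KRW 82,674,709 × 0.006762 = HKD 559,046.38
HKD 559,046.38 × 0.8911 = CNY 498,166.23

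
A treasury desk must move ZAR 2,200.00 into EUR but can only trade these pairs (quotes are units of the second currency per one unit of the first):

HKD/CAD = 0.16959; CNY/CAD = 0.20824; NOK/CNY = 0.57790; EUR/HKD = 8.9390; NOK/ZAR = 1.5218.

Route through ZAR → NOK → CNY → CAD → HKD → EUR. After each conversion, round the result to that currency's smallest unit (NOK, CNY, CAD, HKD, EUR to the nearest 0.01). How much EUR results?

EUR 114.76

ZAR 2,200.00 ÷ 1.5218 = NOK 1,445.66
NOK 1,445.66 × 0.57790 = CNY 835.45
CNY 835.45 × 0.20824 = CAD 173.97
CAD 173.97 ÷ 0.16959 = HKD 1,025.83
HKD 1,025.83 ÷ 8.9390 = EUR 114.76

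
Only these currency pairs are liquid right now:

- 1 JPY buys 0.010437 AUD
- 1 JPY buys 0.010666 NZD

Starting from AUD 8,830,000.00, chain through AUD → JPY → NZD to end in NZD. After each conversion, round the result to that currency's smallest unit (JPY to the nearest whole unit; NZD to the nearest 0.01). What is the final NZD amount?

AUD 8,830,000.00 ÷ 0.010437 = JPY 846,028,552
JPY 846,028,552 × 0.010666 = NZD 9,023,740.54

NZD 9,023,740.54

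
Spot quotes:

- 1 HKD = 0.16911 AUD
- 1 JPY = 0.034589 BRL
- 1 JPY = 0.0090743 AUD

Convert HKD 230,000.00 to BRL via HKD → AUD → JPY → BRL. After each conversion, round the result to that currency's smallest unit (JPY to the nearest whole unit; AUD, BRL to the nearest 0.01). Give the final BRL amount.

HKD 230,000.00 × 0.16911 = AUD 38,895.30
AUD 38,895.30 ÷ 0.0090743 = JPY 4,286,314
JPY 4,286,314 × 0.034589 = BRL 148,259.31

BRL 148,259.31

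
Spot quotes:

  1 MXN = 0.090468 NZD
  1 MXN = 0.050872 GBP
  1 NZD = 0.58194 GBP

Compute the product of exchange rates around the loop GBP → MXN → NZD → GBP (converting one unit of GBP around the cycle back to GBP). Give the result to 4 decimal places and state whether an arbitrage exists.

Around GBP → MXN → NZD → GBP: 1 ÷ 0.050872 × 0.090468 × 0.58194 = 1.034890
Product > 1; profitable direction is GBP → MXN → NZD → GBP.

1.0349 (arbitrage exists)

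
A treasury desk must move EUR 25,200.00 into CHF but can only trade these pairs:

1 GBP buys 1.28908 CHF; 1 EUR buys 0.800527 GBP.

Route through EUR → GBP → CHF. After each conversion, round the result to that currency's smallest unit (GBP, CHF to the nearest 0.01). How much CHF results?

EUR 25,200.00 × 0.800527 = GBP 20,173.28
GBP 20,173.28 × 1.28908 = CHF 26,004.97

CHF 26,004.97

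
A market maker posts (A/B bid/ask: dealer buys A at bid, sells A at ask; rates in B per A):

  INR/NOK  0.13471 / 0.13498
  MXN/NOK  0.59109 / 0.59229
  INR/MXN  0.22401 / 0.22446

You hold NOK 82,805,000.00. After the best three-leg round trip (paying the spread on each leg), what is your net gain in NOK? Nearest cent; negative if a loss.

Net profit: NOK 1,099,072.09

Best loop NOK → MXN → INR → NOK:
NOK 82,805,000.00 ÷ 0.59229 (buy MXN at ask) = MXN 139,804,825.34
MXN 139,804,825.34 ÷ 0.22446 (buy INR at ask) = INR 622,849,618.37
INR 622,849,618.37 × 0.13471 (sell INR at bid) = NOK 83,904,072.09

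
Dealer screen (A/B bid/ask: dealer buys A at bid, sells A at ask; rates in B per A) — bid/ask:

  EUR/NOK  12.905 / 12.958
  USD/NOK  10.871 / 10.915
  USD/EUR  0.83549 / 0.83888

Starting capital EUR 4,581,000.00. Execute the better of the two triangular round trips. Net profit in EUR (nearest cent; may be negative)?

Best loop EUR → USD → NOK → EUR:
EUR 4,581,000.00 ÷ 0.83888 (buy USD at ask) = USD 5,460,852.57
USD 5,460,852.57 × 10.871 (sell USD at bid) = NOK 59,364,928.24
NOK 59,364,928.24 ÷ 12.958 (buy EUR at ask) = EUR 4,581,334.17

Net profit: EUR 334.17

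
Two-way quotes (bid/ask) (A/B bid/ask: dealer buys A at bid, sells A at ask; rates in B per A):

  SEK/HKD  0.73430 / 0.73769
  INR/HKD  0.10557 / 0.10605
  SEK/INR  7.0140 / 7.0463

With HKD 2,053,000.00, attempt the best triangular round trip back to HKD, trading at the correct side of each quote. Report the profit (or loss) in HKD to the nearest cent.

Best loop HKD → SEK → INR → HKD:
HKD 2,053,000.00 ÷ 0.73769 (buy SEK at ask) = SEK 2,783,011.83
SEK 2,783,011.83 × 7.0140 (sell SEK at bid) = INR 19,520,045.01
INR 19,520,045.01 × 0.10557 (sell INR at bid) = HKD 2,060,731.15

Net profit: HKD 7,731.15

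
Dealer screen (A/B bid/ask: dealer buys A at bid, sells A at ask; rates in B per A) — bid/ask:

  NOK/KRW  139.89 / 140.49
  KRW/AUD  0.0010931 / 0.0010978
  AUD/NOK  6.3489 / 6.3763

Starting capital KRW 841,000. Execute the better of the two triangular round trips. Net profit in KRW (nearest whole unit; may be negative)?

Net profit: KRW 14,182

Best loop KRW → NOK → AUD → KRW:
KRW 841,000 ÷ 140.49 (buy NOK at ask) = NOK 5,986.19
NOK 5,986.19 ÷ 6.3763 (buy AUD at ask) = AUD 938.82
AUD 938.82 ÷ 0.0010978 (buy KRW at ask) = KRW 855,182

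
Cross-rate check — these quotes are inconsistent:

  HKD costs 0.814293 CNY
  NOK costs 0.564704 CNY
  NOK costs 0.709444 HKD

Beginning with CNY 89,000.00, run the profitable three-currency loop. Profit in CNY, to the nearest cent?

Profit: CNY 2,047.49

Profitable loop is CNY → NOK → HKD → CNY:
CNY 89,000.00 ÷ 0.564704 = NOK 157,604.69
NOK 157,604.69 × 0.709444 = HKD 111,811.70
HKD 111,811.70 × 0.814293 = CNY 91,047.49
Profit = CNY 91,047.49 − CNY 89,000.00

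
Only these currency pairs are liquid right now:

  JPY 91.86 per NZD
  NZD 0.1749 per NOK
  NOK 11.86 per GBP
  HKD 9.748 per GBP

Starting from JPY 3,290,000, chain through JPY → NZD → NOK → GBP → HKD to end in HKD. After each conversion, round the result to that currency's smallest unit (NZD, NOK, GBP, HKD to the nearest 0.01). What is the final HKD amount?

JPY 3,290,000 ÷ 91.86 = NZD 35,815.37
NZD 35,815.37 ÷ 0.1749 = NOK 204,776.27
NOK 204,776.27 ÷ 11.86 = GBP 17,266.13
GBP 17,266.13 × 9.748 = HKD 168,310.24

HKD 168,310.24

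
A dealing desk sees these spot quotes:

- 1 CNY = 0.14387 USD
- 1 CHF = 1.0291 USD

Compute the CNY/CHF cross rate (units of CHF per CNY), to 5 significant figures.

1 CNY × 0.14387 = 0.14387 USD
0.14387 USD ÷ 1.0291 = 0.139802 CHF

CNY/CHF = 0.13980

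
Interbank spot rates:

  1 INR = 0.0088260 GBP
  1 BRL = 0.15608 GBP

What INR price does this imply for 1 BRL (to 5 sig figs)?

BRL/INR = 17.684

1 BRL × 0.15608 = 0.15608 GBP
0.15608 GBP ÷ 0.0088260 = 17.6841 INR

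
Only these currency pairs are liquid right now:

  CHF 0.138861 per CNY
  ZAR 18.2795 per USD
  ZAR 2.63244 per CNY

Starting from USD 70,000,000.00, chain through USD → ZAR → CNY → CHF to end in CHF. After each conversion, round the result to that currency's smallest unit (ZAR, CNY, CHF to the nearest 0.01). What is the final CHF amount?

CHF 67,496,951.67

USD 70,000,000.00 × 18.2795 = ZAR 1,279,565,000.00
ZAR 1,279,565,000.00 ÷ 2.63244 = CNY 486,075,656.05
CNY 486,075,656.05 × 0.138861 = CHF 67,496,951.67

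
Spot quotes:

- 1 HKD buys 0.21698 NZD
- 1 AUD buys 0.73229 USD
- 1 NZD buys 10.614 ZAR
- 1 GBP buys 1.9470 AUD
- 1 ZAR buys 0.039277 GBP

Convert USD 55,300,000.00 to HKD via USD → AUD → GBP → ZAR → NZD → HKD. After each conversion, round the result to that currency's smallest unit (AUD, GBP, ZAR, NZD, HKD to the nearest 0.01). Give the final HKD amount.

HKD 428,784,402.80

USD 55,300,000.00 ÷ 0.73229 = AUD 75,516,530.34
AUD 75,516,530.34 ÷ 1.9470 = GBP 38,786,096.73
GBP 38,786,096.73 ÷ 0.039277 = ZAR 987,501,508.01
ZAR 987,501,508.01 ÷ 10.614 = NZD 93,037,639.72
NZD 93,037,639.72 ÷ 0.21698 = HKD 428,784,402.80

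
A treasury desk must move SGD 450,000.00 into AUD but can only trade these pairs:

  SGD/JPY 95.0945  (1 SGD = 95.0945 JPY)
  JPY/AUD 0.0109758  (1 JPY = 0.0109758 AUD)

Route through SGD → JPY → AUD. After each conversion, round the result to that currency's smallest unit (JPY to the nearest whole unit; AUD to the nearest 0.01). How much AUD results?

AUD 469,682.20

SGD 450,000.00 × 95.0945 = JPY 42,792,525
JPY 42,792,525 × 0.0109758 = AUD 469,682.20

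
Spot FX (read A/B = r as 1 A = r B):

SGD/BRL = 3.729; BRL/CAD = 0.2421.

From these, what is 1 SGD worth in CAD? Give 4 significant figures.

SGD/CAD = 0.9028

1 SGD × 3.729 = 3.729 BRL
3.729 BRL × 0.2421 = 0.902791 CAD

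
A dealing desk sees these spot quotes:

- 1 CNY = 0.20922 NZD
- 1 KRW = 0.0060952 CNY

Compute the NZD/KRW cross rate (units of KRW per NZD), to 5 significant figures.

NZD/KRW = 784.17

1 NZD ÷ 0.20922 = 4.77966 CNY
4.77966 CNY ÷ 0.0060952 = 784.168 KRW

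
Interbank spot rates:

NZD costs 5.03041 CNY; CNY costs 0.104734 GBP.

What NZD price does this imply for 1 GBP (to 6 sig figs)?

1 GBP ÷ 0.104734 = 9.548 CNY
9.548 CNY ÷ 5.03041 = 1.89806 NZD

GBP/NZD = 1.89806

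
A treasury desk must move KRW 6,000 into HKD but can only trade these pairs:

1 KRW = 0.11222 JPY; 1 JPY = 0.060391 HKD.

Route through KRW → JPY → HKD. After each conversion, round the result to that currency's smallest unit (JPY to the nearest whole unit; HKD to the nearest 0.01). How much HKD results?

KRW 6,000 × 0.11222 = JPY 673
JPY 673 × 0.060391 = HKD 40.64

HKD 40.64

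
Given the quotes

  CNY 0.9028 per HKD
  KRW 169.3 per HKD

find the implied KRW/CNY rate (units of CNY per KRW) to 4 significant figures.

KRW/CNY = 0.005333

1 KRW ÷ 169.3 = 0.00590667 HKD
0.00590667 HKD × 0.9028 = 0.00533255 CNY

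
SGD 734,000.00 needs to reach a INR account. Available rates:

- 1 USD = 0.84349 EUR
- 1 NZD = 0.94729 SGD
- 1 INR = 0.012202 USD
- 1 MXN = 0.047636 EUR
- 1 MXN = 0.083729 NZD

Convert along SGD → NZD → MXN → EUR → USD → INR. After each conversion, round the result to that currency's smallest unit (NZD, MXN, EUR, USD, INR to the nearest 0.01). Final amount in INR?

INR 42,831,327.65

SGD 734,000.00 ÷ 0.94729 = NZD 774,841.92
NZD 774,841.92 ÷ 0.083729 = MXN 9,254,164.27
MXN 9,254,164.27 × 0.047636 = EUR 440,831.37
EUR 440,831.37 ÷ 0.84349 = USD 522,627.86
USD 522,627.86 ÷ 0.012202 = INR 42,831,327.65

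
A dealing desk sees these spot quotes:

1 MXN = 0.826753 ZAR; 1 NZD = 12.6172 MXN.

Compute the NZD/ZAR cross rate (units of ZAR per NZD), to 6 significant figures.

NZD/ZAR = 10.4313

1 NZD × 12.6172 = 12.6172 MXN
12.6172 MXN × 0.826753 = 10.4313 ZAR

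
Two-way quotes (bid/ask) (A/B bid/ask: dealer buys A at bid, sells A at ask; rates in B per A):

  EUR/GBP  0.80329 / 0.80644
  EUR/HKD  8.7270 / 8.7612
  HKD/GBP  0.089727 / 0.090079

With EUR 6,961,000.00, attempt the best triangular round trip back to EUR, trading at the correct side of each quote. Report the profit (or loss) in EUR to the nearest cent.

Best loop EUR → GBP → HKD → EUR:
EUR 6,961,000.00 × 0.80329 (sell EUR at bid) = GBP 5,591,701.69
GBP 5,591,701.69 ÷ 0.090079 (buy HKD at ask) = HKD 62,075,530.26
HKD 62,075,530.26 ÷ 8.7612 (buy EUR at ask) = EUR 7,085,277.16

Net profit: EUR 124,277.16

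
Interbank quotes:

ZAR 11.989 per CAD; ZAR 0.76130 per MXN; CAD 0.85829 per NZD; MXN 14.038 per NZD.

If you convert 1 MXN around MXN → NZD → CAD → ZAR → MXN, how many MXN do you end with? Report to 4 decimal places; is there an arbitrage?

0.9628 (arbitrage exists)

Around MXN → NZD → CAD → ZAR → MXN: 1 ÷ 14.038 × 0.85829 × 11.989 ÷ 0.76130 = 0.962844
Product < 1; profitable direction is MXN → ZAR → CAD → NZD → MXN.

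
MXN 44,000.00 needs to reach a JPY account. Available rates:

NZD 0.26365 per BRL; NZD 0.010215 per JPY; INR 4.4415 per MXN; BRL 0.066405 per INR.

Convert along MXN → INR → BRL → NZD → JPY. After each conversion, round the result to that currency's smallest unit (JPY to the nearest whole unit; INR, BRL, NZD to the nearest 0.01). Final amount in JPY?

JPY 334,944

MXN 44,000.00 × 4.4415 = INR 195,426.00
INR 195,426.00 × 0.066405 = BRL 12,977.26
BRL 12,977.26 × 0.26365 = NZD 3,421.45
NZD 3,421.45 ÷ 0.010215 = JPY 334,944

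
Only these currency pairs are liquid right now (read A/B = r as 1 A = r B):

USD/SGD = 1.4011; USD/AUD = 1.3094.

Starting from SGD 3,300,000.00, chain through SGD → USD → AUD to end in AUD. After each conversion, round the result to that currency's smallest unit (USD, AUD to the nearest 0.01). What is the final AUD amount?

SGD 3,300,000.00 ÷ 1.4011 = USD 2,355,292.27
USD 2,355,292.27 × 1.3094 = AUD 3,084,019.70

AUD 3,084,019.70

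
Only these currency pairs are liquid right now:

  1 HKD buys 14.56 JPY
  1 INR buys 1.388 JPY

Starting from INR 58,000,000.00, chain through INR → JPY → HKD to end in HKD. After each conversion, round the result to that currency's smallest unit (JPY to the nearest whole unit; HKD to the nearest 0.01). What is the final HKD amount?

HKD 5,529,120.88

INR 58,000,000.00 × 1.388 = JPY 80,504,000
JPY 80,504,000 ÷ 14.56 = HKD 5,529,120.88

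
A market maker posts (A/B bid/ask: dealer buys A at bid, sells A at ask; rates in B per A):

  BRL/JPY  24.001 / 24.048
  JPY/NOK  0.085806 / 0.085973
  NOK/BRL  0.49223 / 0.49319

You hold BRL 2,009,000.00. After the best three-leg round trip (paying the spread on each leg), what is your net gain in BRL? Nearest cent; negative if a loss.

Best loop BRL → JPY → NOK → BRL:
BRL 2,009,000.00 × 24.001 (sell BRL at bid) = JPY 48,218,009
JPY 48,218,009 × 0.085806 (sell JPY at bid) = NOK 4,137,394.48
NOK 4,137,394.48 × 0.49223 (sell NOK at bid) = BRL 2,036,549.69

Net profit: BRL 27,549.69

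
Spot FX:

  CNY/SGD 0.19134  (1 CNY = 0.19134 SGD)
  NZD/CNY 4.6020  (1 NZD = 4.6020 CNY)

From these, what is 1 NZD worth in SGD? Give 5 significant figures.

NZD/SGD = 0.88055

1 NZD × 4.6020 = 4.602 CNY
4.602 CNY × 0.19134 = 0.880547 SGD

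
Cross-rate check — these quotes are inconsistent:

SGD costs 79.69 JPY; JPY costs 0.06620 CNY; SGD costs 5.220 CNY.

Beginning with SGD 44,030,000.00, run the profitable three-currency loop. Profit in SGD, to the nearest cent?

Profit: SGD 467,949.49

Profitable loop is SGD → JPY → CNY → SGD:
SGD 44,030,000.00 × 79.69 = JPY 3,508,750,700
JPY 3,508,750,700 × 0.06620 = CNY 232,279,296.34
CNY 232,279,296.34 ÷ 5.220 = SGD 44,497,949.49
Profit = SGD 44,497,949.49 − SGD 44,030,000.00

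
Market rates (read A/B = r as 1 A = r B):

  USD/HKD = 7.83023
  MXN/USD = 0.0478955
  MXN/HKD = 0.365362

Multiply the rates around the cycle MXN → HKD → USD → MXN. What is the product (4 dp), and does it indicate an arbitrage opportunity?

0.9742 (arbitrage exists)

Around MXN → HKD → USD → MXN: 1 × 0.365362 ÷ 7.83023 ÷ 0.0478955 = 0.974214
Product < 1; profitable direction is MXN → USD → HKD → MXN.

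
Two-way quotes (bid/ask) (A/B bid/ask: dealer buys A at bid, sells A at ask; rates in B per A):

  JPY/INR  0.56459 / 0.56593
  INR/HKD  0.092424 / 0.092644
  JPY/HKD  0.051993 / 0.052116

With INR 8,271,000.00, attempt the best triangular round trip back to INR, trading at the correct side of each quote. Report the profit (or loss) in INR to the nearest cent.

Net profit: INR 10,421.46

Best loop INR → HKD → JPY → INR:
INR 8,271,000.00 × 0.092424 (sell INR at bid) = HKD 764,438.90
HKD 764,438.90 ÷ 0.052116 (buy JPY at ask) = JPY 14,668,027
JPY 14,668,027 × 0.56459 (sell JPY at bid) = INR 8,281,421.46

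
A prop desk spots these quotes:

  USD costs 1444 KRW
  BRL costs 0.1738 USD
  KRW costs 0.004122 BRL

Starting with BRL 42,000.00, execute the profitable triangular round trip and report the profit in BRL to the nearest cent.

Profit: BRL 1,448.45

Profitable loop is BRL → USD → KRW → BRL:
BRL 42,000.00 × 0.1738 = USD 7,299.60
USD 7,299.60 × 1444 = KRW 10,540,622
KRW 10,540,622 × 0.004122 = BRL 43,448.45
Profit = BRL 43,448.45 − BRL 42,000.00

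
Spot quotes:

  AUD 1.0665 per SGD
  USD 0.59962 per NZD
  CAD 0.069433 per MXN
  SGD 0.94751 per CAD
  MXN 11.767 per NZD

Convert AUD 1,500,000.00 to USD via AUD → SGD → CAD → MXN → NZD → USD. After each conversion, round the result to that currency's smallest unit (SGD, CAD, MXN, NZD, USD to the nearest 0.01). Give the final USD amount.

USD 1,089,409.16

AUD 1,500,000.00 ÷ 1.0665 = SGD 1,406,469.76
SGD 1,406,469.76 ÷ 0.94751 = CAD 1,484,385.14
CAD 1,484,385.14 ÷ 0.069433 = MXN 21,378,669.22
MXN 21,378,669.22 ÷ 11.767 = NZD 1,816,832.60
NZD 1,816,832.60 × 0.59962 = USD 1,089,409.16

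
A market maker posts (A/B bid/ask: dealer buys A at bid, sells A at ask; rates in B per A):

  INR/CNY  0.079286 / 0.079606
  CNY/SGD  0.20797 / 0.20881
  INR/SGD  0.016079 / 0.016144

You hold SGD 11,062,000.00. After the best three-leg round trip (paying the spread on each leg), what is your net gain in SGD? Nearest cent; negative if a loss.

Best loop SGD → INR → CNY → SGD:
SGD 11,062,000.00 ÷ 0.016144 (buy INR at ask) = INR 685,208,126.86
INR 685,208,126.86 × 0.079286 (sell INR at bid) = CNY 54,327,411.55
CNY 54,327,411.55 × 0.20797 (sell CNY at bid) = SGD 11,298,471.78

Net profit: SGD 236,471.78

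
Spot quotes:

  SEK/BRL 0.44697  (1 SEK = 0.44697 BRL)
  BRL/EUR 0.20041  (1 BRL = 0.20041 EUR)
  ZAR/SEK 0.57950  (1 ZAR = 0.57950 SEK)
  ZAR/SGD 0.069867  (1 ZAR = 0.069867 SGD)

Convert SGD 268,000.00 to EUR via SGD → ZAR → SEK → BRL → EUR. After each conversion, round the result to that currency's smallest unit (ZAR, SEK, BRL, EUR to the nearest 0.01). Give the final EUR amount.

EUR 199,119.55

SGD 268,000.00 ÷ 0.069867 = ZAR 3,835,859.56
ZAR 3,835,859.56 × 0.57950 = SEK 2,222,880.62
SEK 2,222,880.62 × 0.44697 = BRL 993,560.95
BRL 993,560.95 × 0.20041 = EUR 199,119.55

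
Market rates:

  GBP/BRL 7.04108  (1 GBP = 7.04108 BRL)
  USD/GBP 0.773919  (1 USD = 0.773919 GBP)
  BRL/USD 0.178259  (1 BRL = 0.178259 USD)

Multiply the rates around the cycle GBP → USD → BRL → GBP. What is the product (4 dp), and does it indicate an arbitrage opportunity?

1.0295 (arbitrage exists)

Around GBP → USD → BRL → GBP: 1 ÷ 0.773919 ÷ 0.178259 ÷ 7.04108 = 1.029470
Product > 1; profitable direction is GBP → USD → BRL → GBP.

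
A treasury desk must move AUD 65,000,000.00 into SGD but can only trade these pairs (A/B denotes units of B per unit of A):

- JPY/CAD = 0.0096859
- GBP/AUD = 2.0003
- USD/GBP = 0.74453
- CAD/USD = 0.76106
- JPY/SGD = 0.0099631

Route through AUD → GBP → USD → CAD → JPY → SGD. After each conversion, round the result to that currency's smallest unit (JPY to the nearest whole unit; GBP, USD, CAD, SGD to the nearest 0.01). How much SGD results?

AUD 65,000,000.00 ÷ 2.0003 = GBP 32,495,125.73
GBP 32,495,125.73 ÷ 0.74453 = USD 43,645,152.96
USD 43,645,152.96 ÷ 0.76106 = CAD 57,347,847.69
CAD 57,347,847.69 ÷ 0.0096859 = JPY 5,920,755,706
JPY 5,920,755,706 × 0.0099631 = SGD 58,989,081.17

SGD 58,989,081.17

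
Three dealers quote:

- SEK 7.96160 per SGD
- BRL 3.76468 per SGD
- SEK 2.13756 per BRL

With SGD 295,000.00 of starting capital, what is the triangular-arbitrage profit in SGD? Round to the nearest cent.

Profit: SGD 3,172.81

Profitable loop is SGD → BRL → SEK → SGD:
SGD 295,000.00 × 3.76468 = BRL 1,110,580.60
BRL 1,110,580.60 × 2.13756 = SEK 2,373,932.67
SEK 2,373,932.67 ÷ 7.96160 = SGD 298,172.81
Profit = SGD 298,172.81 − SGD 295,000.00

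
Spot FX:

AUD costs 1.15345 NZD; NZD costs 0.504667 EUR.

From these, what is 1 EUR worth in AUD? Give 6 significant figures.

1 EUR ÷ 0.504667 = 1.9815 NZD
1.9815 NZD ÷ 1.15345 = 1.71789 AUD

EUR/AUD = 1.71789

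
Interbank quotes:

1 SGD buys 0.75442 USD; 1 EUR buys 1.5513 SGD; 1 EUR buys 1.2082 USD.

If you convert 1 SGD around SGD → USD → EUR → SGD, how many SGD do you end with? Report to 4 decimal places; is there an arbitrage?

0.9687 (arbitrage exists)

Around SGD → USD → EUR → SGD: 1 × 0.75442 ÷ 1.2082 × 1.5513 = 0.968657
Product < 1; profitable direction is SGD → EUR → USD → SGD.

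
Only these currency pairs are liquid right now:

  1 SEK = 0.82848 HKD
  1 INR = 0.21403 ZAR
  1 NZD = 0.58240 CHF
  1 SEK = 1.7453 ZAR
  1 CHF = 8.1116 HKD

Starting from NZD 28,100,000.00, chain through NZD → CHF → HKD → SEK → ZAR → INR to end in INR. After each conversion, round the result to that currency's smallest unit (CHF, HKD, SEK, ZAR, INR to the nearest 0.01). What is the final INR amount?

INR 1,306,614,944.54

NZD 28,100,000.00 × 0.58240 = CHF 16,365,440.00
CHF 16,365,440.00 × 8.1116 = HKD 132,749,903.10
HKD 132,749,903.10 ÷ 0.82848 = SEK 160,233,081.18
SEK 160,233,081.18 × 1.7453 = ZAR 279,654,796.58
ZAR 279,654,796.58 ÷ 0.21403 = INR 1,306,614,944.54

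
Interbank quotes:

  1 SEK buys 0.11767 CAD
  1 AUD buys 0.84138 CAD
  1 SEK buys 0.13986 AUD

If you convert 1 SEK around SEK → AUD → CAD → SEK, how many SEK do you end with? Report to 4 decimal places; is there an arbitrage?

1.0000 (no arbitrage)

Around SEK → AUD → CAD → SEK: 1 × 0.13986 × 0.84138 ÷ 0.11767 = 1.000046
Product ≈ 1 (deviation 0.005%, within rounding noise).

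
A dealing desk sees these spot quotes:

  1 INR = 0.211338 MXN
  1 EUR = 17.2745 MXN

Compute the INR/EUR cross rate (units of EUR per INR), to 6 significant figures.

INR/EUR = 0.0122341

1 INR × 0.211338 = 0.211338 MXN
0.211338 MXN ÷ 17.2745 = 0.0122341 EUR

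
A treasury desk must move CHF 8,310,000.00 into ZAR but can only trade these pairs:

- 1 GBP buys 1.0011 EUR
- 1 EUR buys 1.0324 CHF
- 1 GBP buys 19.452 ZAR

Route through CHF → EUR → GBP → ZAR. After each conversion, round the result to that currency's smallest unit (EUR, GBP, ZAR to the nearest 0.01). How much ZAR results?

CHF 8,310,000.00 ÷ 1.0324 = EUR 8,049,205.73
EUR 8,049,205.73 ÷ 1.0011 = GBP 8,040,361.33
GBP 8,040,361.33 × 19.452 = ZAR 156,401,108.59

ZAR 156,401,108.59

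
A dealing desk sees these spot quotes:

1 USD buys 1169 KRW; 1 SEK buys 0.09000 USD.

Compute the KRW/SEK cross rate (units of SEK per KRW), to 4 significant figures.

1 KRW ÷ 1169 = 0.000855432 USD
0.000855432 USD ÷ 0.09000 = 0.0095048 SEK

KRW/SEK = 0.009505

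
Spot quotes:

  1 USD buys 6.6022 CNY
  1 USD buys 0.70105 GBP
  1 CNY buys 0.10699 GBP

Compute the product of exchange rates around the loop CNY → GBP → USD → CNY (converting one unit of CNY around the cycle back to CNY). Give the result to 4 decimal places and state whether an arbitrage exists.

Around CNY → GBP → USD → CNY: 1 × 0.10699 ÷ 0.70105 × 6.6022 = 1.007588
Product > 1; profitable direction is CNY → GBP → USD → CNY.

1.0076 (arbitrage exists)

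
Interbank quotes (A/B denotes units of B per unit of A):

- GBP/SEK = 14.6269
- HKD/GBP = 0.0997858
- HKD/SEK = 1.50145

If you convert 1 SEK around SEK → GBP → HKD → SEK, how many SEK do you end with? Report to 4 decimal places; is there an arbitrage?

1.0287 (arbitrage exists)

Around SEK → GBP → HKD → SEK: 1 ÷ 14.6269 ÷ 0.0997858 × 1.50145 = 1.028703
Product > 1; profitable direction is SEK → GBP → HKD → SEK.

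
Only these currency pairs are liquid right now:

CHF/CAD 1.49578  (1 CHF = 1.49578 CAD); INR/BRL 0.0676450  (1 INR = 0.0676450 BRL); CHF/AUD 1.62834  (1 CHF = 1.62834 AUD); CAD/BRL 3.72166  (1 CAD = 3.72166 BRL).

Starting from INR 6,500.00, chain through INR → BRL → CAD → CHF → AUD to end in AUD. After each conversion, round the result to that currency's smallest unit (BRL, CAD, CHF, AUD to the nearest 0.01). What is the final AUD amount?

INR 6,500.00 × 0.0676450 = BRL 439.69
BRL 439.69 ÷ 3.72166 = CAD 118.14
CAD 118.14 ÷ 1.49578 = CHF 78.98
CHF 78.98 × 1.62834 = AUD 128.61

AUD 128.61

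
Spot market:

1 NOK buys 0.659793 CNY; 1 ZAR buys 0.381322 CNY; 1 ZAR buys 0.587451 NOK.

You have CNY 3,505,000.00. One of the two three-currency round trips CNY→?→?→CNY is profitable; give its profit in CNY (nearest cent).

Profitable loop is CNY → ZAR → NOK → CNY:
CNY 3,505,000.00 ÷ 0.381322 = ZAR 9,191,706.75
ZAR 9,191,706.75 × 0.587451 = NOK 5,399,677.32
NOK 5,399,677.32 × 0.659793 = CNY 3,562,669.30
Profit = CNY 3,562,669.30 − CNY 3,505,000.00

Profit: CNY 57,669.30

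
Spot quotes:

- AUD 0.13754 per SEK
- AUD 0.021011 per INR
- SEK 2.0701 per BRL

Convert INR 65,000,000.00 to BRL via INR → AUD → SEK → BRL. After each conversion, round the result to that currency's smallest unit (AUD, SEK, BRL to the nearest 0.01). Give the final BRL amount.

INR 65,000,000.00 × 0.021011 = AUD 1,365,715.00
AUD 1,365,715.00 ÷ 0.13754 = SEK 9,929,584.12
SEK 9,929,584.12 ÷ 2.0701 = BRL 4,796,668.82

BRL 4,796,668.82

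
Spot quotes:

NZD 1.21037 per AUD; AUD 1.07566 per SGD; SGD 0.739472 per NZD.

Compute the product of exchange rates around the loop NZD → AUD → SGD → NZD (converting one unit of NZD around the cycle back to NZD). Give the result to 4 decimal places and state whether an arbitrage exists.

1.0387 (arbitrage exists)

Around NZD → AUD → SGD → NZD: 1 ÷ 1.21037 ÷ 1.07566 ÷ 0.739472 = 1.038688
Product > 1; profitable direction is NZD → AUD → SGD → NZD.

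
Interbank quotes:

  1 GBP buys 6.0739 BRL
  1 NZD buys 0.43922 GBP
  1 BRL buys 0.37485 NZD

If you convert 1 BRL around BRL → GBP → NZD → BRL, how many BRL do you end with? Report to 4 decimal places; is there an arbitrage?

1.0000 (no arbitrage)

Around BRL → GBP → NZD → BRL: 1 ÷ 6.0739 ÷ 0.43922 ÷ 0.37485 = 0.999983
Product ≈ 1 (deviation 0.002%, within rounding noise).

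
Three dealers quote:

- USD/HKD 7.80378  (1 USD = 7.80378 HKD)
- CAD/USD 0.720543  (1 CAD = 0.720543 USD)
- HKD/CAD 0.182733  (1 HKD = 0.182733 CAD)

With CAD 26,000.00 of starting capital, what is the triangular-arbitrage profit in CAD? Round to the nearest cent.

Profit: CAD 715.00

Profitable loop is CAD → USD → HKD → CAD:
CAD 26,000.00 × 0.720543 = USD 18,734.12
USD 18,734.12 × 7.80378 = HKD 146,196.94
HKD 146,196.94 × 0.182733 = CAD 26,715.00
Profit = CAD 26,715.00 − CAD 26,000.00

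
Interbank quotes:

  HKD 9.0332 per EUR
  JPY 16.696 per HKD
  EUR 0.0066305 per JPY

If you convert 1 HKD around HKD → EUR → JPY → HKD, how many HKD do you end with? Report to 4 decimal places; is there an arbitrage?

1.0000 (no arbitrage)

Around HKD → EUR → JPY → HKD: 1 ÷ 9.0332 ÷ 0.0066305 ÷ 16.696 = 0.999999
Product ≈ 1 (deviation 0.000%, within rounding noise).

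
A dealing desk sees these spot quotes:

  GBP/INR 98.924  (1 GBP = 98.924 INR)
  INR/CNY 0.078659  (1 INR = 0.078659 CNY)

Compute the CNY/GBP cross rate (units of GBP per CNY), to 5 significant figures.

CNY/GBP = 0.12851

1 CNY ÷ 0.078659 = 12.7131 INR
12.7131 INR ÷ 98.924 = 0.128514 GBP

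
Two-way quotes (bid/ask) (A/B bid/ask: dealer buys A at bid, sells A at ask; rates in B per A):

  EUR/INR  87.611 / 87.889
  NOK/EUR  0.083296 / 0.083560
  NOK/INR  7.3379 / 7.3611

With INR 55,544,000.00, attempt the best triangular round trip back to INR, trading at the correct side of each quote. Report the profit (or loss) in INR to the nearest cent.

Best loop INR → EUR → NOK → INR:
INR 55,544,000.00 ÷ 87.889 (buy EUR at ask) = EUR 631,978.97
EUR 631,978.97 ÷ 0.083560 (buy NOK at ask) = NOK 7,563,175.84
NOK 7,563,175.84 × 7.3379 (sell NOK at bid) = INR 55,497,828.02

Net result: INR -46,171.98 (no profitable arbitrage after spreads)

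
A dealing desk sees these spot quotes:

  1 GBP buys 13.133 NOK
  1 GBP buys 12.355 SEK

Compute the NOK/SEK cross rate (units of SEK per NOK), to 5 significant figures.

1 NOK ÷ 13.133 = 0.0761441 GBP
0.0761441 GBP × 12.355 = 0.94076 SEK

NOK/SEK = 0.94076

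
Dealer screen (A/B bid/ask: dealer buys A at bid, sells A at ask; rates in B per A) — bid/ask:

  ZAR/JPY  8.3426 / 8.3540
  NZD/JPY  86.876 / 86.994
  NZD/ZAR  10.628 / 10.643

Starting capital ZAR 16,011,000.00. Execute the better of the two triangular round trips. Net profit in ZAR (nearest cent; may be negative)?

Net profit: ZAR 307,570.95

Best loop ZAR → JPY → NZD → ZAR:
ZAR 16,011,000.00 × 8.3426 (sell ZAR at bid) = JPY 133,573,369
JPY 133,573,369 ÷ 86.994 (buy NZD at ask) = NZD 1,535,431.97
NZD 1,535,431.97 × 10.628 (sell NZD at bid) = ZAR 16,318,570.95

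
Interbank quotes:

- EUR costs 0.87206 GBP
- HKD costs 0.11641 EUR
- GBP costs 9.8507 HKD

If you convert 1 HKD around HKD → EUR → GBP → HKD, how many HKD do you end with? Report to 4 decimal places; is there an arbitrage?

1.0000 (no arbitrage)

Around HKD → EUR → GBP → HKD: 1 × 0.11641 × 0.87206 × 9.8507 = 1.000009
Product ≈ 1 (deviation 0.001%, within rounding noise).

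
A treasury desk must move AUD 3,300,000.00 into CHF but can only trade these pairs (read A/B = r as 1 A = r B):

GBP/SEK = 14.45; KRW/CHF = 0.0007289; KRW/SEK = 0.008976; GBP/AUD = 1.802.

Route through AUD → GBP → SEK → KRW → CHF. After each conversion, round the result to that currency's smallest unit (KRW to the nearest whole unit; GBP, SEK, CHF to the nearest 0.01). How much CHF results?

CHF 2,148,879.72

AUD 3,300,000.00 ÷ 1.802 = GBP 1,831,298.56
GBP 1,831,298.56 × 14.45 = SEK 26,462,264.19
SEK 26,462,264.19 ÷ 0.008976 = KRW 2,948,113,212
KRW 2,948,113,212 × 0.0007289 = CHF 2,148,879.72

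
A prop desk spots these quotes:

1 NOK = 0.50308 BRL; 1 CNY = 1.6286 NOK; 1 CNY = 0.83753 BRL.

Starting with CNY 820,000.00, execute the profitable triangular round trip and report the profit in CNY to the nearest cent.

Profitable loop is CNY → BRL → NOK → CNY:
CNY 820,000.00 × 0.83753 = BRL 686,774.60
BRL 686,774.60 ÷ 0.50308 = NOK 1,365,139.94
NOK 1,365,139.94 ÷ 1.6286 = CNY 838,229.12
Profit = CNY 838,229.12 − CNY 820,000.00

Profit: CNY 18,229.12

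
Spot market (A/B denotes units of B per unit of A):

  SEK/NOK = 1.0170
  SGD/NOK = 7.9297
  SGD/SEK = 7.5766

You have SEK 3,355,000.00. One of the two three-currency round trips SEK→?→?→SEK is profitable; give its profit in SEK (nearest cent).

Profit: SEK 97,661.24

Profitable loop is SEK → SGD → NOK → SEK:
SEK 3,355,000.00 ÷ 7.5766 = SGD 442,810.76
SGD 442,810.76 × 7.9297 = NOK 3,511,356.48
NOK 3,511,356.48 ÷ 1.0170 = SEK 3,452,661.24
Profit = SEK 3,452,661.24 − SEK 3,355,000.00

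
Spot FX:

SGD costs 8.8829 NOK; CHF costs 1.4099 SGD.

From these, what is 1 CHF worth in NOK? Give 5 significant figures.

CHF/NOK = 12.524

1 CHF × 1.4099 = 1.4099 SGD
1.4099 SGD × 8.8829 = 12.524 NOK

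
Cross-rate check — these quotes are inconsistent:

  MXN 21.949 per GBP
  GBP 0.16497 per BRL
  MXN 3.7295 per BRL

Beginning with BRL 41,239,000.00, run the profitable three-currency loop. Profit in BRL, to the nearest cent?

Profit: BRL 1,236,551.28

Profitable loop is BRL → MXN → GBP → BRL:
BRL 41,239,000.00 × 3.7295 = MXN 153,800,850.50
MXN 153,800,850.50 ÷ 21.949 = GBP 7,007,191.69
GBP 7,007,191.69 ÷ 0.16497 = BRL 42,475,551.28
Profit = BRL 42,475,551.28 − BRL 41,239,000.00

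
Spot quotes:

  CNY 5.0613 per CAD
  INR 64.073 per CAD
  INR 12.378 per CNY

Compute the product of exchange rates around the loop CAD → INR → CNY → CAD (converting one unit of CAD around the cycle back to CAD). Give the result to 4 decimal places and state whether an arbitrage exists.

1.0227 (arbitrage exists)

Around CAD → INR → CNY → CAD: 1 × 64.073 ÷ 12.378 ÷ 5.0613 = 1.022734
Product > 1; profitable direction is CAD → INR → CNY → CAD.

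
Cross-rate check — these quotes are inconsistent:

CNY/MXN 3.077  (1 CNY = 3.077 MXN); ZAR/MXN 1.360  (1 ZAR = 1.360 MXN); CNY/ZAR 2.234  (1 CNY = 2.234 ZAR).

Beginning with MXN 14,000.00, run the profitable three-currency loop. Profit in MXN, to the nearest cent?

Profitable loop is MXN → ZAR → CNY → MXN:
MXN 14,000.00 ÷ 1.360 = ZAR 10,294.12
ZAR 10,294.12 ÷ 2.234 = CNY 4,607.93
CNY 4,607.93 × 3.077 = MXN 14,178.60
Profit = MXN 14,178.60 − MXN 14,000.00

Profit: MXN 178.60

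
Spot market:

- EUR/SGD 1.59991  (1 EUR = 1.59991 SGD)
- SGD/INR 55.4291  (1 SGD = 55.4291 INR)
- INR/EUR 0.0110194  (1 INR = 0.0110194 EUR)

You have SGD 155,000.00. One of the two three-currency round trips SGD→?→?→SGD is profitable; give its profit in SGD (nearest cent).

Profitable loop is SGD → EUR → INR → SGD:
SGD 155,000.00 ÷ 1.59991 = EUR 96,880.45
EUR 96,880.45 ÷ 0.0110194 = INR 8,791,808.04
INR 8,791,808.04 ÷ 55.4291 = SGD 158,613.58
Profit = SGD 158,613.58 − SGD 155,000.00

Profit: SGD 3,613.58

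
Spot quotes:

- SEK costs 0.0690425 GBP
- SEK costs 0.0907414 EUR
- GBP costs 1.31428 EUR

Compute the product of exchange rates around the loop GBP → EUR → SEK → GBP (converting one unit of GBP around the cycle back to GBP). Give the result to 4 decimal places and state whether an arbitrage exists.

Around GBP → EUR → SEK → GBP: 1 × 1.31428 ÷ 0.0907414 × 0.0690425 = 0.999998
Product ≈ 1 (deviation 0.000%, within rounding noise).

1.0000 (no arbitrage)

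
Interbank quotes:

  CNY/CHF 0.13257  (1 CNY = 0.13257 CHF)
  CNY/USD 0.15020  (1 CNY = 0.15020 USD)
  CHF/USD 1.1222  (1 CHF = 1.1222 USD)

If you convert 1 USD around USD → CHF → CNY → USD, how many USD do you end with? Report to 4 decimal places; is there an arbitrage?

1.0096 (arbitrage exists)

Around USD → CHF → CNY → USD: 1 ÷ 1.1222 ÷ 0.13257 × 0.15020 = 1.009612
Product > 1; profitable direction is USD → CHF → CNY → USD.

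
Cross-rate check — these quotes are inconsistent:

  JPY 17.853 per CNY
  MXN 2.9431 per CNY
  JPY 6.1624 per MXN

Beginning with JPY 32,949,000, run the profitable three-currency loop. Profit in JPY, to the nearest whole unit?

Profit: JPY 523,329

Profitable loop is JPY → CNY → MXN → JPY:
JPY 32,949,000 ÷ 17.853 = CNY 1,845,572.17
CNY 1,845,572.17 × 2.9431 = MXN 5,431,703.46
MXN 5,431,703.46 × 6.1624 = JPY 33,472,329
Profit = JPY 33,472,329 − JPY 32,949,000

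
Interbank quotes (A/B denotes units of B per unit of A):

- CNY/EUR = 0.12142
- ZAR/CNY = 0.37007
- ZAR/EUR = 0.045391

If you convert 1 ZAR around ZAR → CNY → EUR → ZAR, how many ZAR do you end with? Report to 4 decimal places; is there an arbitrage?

Around ZAR → CNY → EUR → ZAR: 1 × 0.37007 × 0.12142 ÷ 0.045391 = 0.989930
Product < 1; profitable direction is ZAR → EUR → CNY → ZAR.

0.9899 (arbitrage exists)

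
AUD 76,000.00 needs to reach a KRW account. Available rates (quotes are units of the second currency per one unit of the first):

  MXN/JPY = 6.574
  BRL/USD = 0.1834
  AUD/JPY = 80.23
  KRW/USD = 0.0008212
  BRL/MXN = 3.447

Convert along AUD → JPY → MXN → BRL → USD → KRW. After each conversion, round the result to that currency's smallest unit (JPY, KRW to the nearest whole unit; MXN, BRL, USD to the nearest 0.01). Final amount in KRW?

KRW 60,093,814

AUD 76,000.00 × 80.23 = JPY 6,097,480
JPY 6,097,480 ÷ 6.574 = MXN 927,514.45
MXN 927,514.45 ÷ 3.447 = BRL 269,078.75
BRL 269,078.75 × 0.1834 = USD 49,349.04
USD 49,349.04 ÷ 0.0008212 = KRW 60,093,814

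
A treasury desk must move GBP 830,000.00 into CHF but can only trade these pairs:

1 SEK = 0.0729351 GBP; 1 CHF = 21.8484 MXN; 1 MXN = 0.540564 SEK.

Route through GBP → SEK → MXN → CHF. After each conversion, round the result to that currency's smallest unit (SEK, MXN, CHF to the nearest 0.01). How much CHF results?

GBP 830,000.00 ÷ 0.0729351 = SEK 11,379,980.28
SEK 11,379,980.28 ÷ 0.540564 = MXN 21,052,049.86
MXN 21,052,049.86 ÷ 21.8484 = CHF 963,551.10

CHF 963,551.10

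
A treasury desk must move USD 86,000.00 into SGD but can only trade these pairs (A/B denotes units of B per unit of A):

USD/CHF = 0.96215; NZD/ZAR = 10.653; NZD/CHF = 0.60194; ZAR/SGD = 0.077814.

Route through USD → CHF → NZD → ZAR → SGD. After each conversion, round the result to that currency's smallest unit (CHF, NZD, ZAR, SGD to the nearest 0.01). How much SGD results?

USD 86,000.00 × 0.96215 = CHF 82,744.90
CHF 82,744.90 ÷ 0.60194 = NZD 137,463.70
NZD 137,463.70 × 10.653 = ZAR 1,464,400.80
ZAR 1,464,400.80 × 0.077814 = SGD 113,950.88

SGD 113,950.88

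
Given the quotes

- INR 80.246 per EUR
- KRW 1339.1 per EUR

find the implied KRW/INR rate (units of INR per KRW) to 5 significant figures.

1 KRW ÷ 1339.1 = 0.00074677 EUR
0.00074677 EUR × 80.246 = 0.0599253 INR

KRW/INR = 0.059925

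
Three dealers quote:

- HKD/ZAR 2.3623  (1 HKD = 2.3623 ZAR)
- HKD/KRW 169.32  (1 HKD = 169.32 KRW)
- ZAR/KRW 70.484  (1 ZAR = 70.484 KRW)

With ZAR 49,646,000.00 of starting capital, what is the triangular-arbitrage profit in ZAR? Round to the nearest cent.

Profitable loop is ZAR → HKD → KRW → ZAR:
ZAR 49,646,000.00 ÷ 2.3623 = HKD 21,015,959.02
HKD 21,015,959.02 × 169.32 = KRW 3,558,422,182
KRW 3,558,422,182 ÷ 70.484 = ZAR 50,485,531.21
Profit = ZAR 50,485,531.21 − ZAR 49,646,000.00

Profit: ZAR 839,531.21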